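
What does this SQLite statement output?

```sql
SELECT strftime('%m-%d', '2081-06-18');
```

06-18

`%m-%d` extracts the month-day: 06-18.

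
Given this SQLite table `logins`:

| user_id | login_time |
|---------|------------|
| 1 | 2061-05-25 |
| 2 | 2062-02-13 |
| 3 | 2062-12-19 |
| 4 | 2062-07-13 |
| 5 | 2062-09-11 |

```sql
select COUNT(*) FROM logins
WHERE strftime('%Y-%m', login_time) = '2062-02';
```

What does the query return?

1

Rows with year-month 2062-02: 2062-02-13 → 1.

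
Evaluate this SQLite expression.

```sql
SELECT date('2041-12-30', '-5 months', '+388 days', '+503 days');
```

Adding -5 months to 2041-12-30 gives 2041-07-30.
Applying '+388 days' to 2041-07-30: counting 388 days forward gives 2042-08-22.
Applying '+503 days' to 2042-08-22: counting 503 days forward gives 2044-01-07.

2044-01-07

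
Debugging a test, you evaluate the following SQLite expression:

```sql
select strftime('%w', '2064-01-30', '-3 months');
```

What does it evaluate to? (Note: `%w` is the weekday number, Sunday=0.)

First apply '-3 months': 2064-01-30 → 2063-10-30.
2063-10-30 is a Tuesday; with Sunday=0 that is 2.

2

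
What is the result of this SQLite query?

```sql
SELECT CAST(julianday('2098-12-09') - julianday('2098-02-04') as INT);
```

24 days remain in February 2098 after the 4th (28 − 4).
Full months from March 2098 through November 2098 contribute their day counts.
Then 9 days into December 2098.
Total: 24 + 31 + 30 + 31 + 30 + 31 + 31 + 30 + 31 + 30 + 9 = 308.

308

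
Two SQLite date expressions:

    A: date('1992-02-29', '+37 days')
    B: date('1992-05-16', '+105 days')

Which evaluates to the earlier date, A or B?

A = 1992-04-06.
B = 1992-08-29.
A is earlier.

A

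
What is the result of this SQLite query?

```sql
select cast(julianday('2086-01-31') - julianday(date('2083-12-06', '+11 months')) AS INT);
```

451

Adding +11 months to 2083-12-06 gives 2084-11-06.
24 days remain in November 2084 after the 6th (30 − 6).
Full months from December 2084 through December 2085 contribute their day counts.
Then 31 days into January 2086.
Total: 24 + 31 + 31 + 28 + 31 + 30 + 31 + 30 + 31 + 31 + 30 + 31 + 30 + 31 + 31 = 451.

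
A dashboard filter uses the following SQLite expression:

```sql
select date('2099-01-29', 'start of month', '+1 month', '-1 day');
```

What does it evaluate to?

2099-01-31

`start of month` rewinds 2099-01-29 to 2099-01-01.
Adding +1 month to 2099-01-01 gives 2099-02-01.
Going back 1 day from 2099-02-01 reaches 2099-01-31 (last day of January, 31 days).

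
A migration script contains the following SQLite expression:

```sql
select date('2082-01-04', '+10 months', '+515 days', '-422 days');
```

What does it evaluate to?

Adding +10 months to 2082-01-04 gives 2082-11-04.
Applying '+515 days' to 2082-11-04: counting 515 days forward gives 2084-04-02.
Applying '-422 days' to 2084-04-02: counting 422 days back gives 2083-02-05.

2083-02-05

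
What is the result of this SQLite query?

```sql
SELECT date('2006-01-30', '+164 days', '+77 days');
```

2006-09-28

Applying '+164 days' to 2006-01-30: counting 164 days forward gives 2006-07-13.
Applying '+77 days' to 2006-07-13: counting 77 days forward gives 2006-09-28.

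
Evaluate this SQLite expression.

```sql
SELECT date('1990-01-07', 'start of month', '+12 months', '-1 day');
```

1990-12-31

`start of month` rewinds 1990-01-07 to 1990-01-01.
Adding +12 months to 1990-01-01 gives 1991-01-01.
Going back 1 day from 1991-01-01 reaches 1990-12-31 (last day of December, 31 days).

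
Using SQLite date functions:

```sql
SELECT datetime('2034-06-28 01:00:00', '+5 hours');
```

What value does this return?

2034-06-28 06:00:00

+5 hours from 2034-06-28 01:00:00 is 2034-06-28 06:00:00.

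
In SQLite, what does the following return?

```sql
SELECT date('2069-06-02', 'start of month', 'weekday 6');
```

`start of month` rewinds 2069-06-02 to 2069-06-01.
`weekday 6` advances to the next Saturday; 2069-06-01 is already a Saturday, so it stays at 2069-06-01.

2069-06-01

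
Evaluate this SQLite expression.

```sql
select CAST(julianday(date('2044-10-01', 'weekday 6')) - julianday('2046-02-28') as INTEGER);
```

-515

`weekday 6` advances to the next Saturday; 2044-10-01 is already a Saturday, so it stays at 2044-10-01.
30 days remain in October 2044 after the 1st (31 − 1).
Full months from November 2044 through January 2046 contribute their day counts.
Then 28 days into February 2046.
Total: 30 + 30 + 31 + 31 + 28 + 31 + 30 + 31 + 30 + 31 + 31 + 30 + 31 + 30 + 31 + 31 + 28 = 515.
The subtraction is earlier − later, so the result is −515 → -515.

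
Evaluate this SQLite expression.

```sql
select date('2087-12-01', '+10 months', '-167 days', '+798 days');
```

Adding +10 months to 2087-12-01 gives 2088-10-01.
Applying '-167 days' to 2088-10-01: counting 167 days back gives 2088-04-17.
Applying '+798 days' to 2088-04-17: counting 798 days forward gives 2090-06-24.

2090-06-24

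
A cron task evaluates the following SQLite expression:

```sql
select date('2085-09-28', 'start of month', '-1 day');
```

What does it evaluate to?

`start of month` rewinds 2085-09-28 to 2085-09-01.
Going back 1 day from 2085-09-01 reaches 2085-08-31 (last day of August, 31 days).

2085-08-31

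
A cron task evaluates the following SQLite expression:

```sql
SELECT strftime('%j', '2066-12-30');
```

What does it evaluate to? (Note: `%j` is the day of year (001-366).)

Day-of-year for 2066-12-30: days since 2066-01-01 inclusive = 364, zero-padded to 364.

364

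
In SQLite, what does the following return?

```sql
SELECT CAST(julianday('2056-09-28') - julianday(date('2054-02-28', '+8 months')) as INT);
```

Adding +8 months to 2054-02-28 gives 2054-10-28.
3 days remain in October 2054 after the 28th (31 − 28).
Full months from November 2054 through August 2056 contribute their day counts.
Then 28 days into September 2056.
Total: 3 + 30 + 31 + 31 + 28 + 31 + 30 + 31 + 30 + 31 + 31 + 30 + 31 + 30 + 31 + 31 + 29 + 31 + 30 + 31 + 30 + 31 + 31 + 28 = 701.

701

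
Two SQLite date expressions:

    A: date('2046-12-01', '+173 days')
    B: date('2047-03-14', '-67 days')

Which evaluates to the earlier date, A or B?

B

A = 2047-05-23.
B = 2047-01-06.
B is earlier.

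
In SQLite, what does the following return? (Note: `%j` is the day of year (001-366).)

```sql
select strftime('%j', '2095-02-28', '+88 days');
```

First apply '+88 days': 2095-02-28 → 2095-05-27.
Day-of-year for 2095-05-27: days since 2095-01-01 inclusive = 147, zero-padded to 147.

147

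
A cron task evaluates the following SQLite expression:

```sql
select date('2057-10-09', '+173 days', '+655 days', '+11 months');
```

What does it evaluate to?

2060-12-15

Applying '+173 days' to 2057-10-09: counting 173 days forward gives 2058-03-31.
Applying '+655 days' to 2058-03-31: counting 655 days forward gives 2060-01-15.
Adding +11 months to 2060-01-15 gives 2060-12-15.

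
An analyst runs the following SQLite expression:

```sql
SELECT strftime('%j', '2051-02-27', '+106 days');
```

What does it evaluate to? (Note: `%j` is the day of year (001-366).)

First apply '+106 days': 2051-02-27 → 2051-06-13.
Day-of-year for 2051-06-13: days since 2051-01-01 inclusive = 164, zero-padded to 164.

164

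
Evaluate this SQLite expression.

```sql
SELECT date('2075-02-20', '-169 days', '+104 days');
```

Applying '-169 days' to 2075-02-20: counting 169 days back gives 2074-09-04.
Applying '+104 days' to 2074-09-04: counting 104 days forward gives 2074-12-17.

2074-12-17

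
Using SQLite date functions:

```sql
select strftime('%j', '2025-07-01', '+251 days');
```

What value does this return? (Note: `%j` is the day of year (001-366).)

068

First apply '+251 days': 2025-07-01 → 2026-03-09.
Day-of-year for 2026-03-09: days since 2026-01-01 inclusive = 68, zero-padded to 068.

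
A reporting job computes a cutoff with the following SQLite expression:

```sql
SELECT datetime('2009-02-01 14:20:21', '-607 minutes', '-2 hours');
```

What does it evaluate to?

2009-02-01 02:13:21

607 minutes = 10h 7m; -607 minutes from 2009-02-01 14:20:21 is 2009-02-01 04:13:21.
-2 hours from 2009-02-01 04:13:21 is 2009-02-01 02:13:21.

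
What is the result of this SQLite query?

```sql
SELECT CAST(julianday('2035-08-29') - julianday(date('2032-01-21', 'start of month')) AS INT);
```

`start of month` rewinds 2032-01-21 to 2032-01-01.
30 days remain in January 2032 after the 1st (31 − 1).
Full months from February 2032 through July 2035 contribute their day counts.
Then 29 days into August 2035.
Total: 30 + 29 + 31 + 30 + 31 + 30 + 31 + 31 + 30 + 31 + 30 + 31 + 31 + 28 + 31 + 30 + 31 + 30 + 31 + 31 + 30 + 31 + 30 + 31 + 31 + 28 + 31 + 30 + 31 + 30 + 31 + 31 + 30 + 31 + 30 + 31 + 31 + 28 + 31 + 30 + 31 + 30 + 31 + 29 = 1336.

1336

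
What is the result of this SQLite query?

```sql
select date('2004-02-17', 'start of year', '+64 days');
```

2004-03-05

`start of year` rewinds 2004-02-17 to 2004-01-01.
Applying '+64 days' to 2004-01-01: counting 64 days forward gives 2004-03-05.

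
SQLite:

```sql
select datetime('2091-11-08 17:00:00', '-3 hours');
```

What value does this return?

2091-11-08 14:00:00

-3 hours from 2091-11-08 17:00:00 is 2091-11-08 14:00:00.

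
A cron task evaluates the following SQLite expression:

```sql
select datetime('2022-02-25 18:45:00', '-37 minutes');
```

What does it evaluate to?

-37 minutes from 2022-02-25 18:45:00 is 2022-02-25 18:08:00.

2022-02-25 18:08:00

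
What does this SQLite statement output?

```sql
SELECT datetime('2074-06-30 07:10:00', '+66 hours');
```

2074-07-03 01:10:00

+66 hours from 2074-06-30 07:10:00 is 2074-07-03 01:10:00 (crosses midnight).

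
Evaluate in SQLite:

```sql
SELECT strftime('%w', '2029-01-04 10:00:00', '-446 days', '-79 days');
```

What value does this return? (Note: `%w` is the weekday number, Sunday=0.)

First apply '-446 days', '-79 days': 2029-01-04 10:00:00 → 2027-07-29 10:00:00.
2027-07-29 is a Thursday; with Sunday=0 that is 4.

4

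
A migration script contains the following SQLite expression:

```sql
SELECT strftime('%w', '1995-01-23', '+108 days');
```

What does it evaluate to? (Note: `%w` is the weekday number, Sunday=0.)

4

First apply '+108 days': 1995-01-23 → 1995-05-11.
1995-05-11 is a Thursday; with Sunday=0 that is 4.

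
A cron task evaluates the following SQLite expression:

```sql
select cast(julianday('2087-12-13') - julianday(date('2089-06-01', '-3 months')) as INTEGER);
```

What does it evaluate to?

Adding -3 months to 2089-06-01 gives 2089-03-01.
18 days remain in December 2087 after the 13th (31 − 13).
Full months from January 2088 through February 2089 contribute their day counts.
Then 1 day into March 2089.
Total: 18 + 31 + 29 + 31 + 30 + 31 + 30 + 31 + 31 + 30 + 31 + 30 + 31 + 31 + 28 + 1 = 444.
The subtraction is earlier − later, so the result is −444 → -444.

-444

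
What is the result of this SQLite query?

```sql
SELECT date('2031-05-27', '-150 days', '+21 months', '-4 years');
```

Applying '-150 days' to 2031-05-27: counting 150 days back gives 2030-12-28.
Adding +21 months to 2030-12-28 gives 2032-09-28.
Adding -4 years to 2032-09-28 gives 2028-09-28.

2028-09-28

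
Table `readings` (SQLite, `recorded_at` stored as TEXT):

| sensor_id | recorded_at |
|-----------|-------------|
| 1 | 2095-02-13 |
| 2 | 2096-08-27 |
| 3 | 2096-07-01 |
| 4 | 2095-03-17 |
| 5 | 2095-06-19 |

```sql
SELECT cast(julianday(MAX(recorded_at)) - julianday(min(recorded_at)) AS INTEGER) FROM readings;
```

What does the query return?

561

MIN = 2095-02-13, MAX = 2096-08-27.
15 days remain in February 2095 after the 13th (28 − 13).
Full months from March 2095 through July 2096 contribute their day counts.
Then 27 days into August 2096.
Total: 15 + 31 + 30 + 31 + 30 + 31 + 31 + 30 + 31 + 30 + 31 + 31 + 29 + 31 + 30 + 31 + 30 + 31 + 27 = 561.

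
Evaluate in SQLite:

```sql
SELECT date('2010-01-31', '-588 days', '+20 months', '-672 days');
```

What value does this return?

2008-04-21

Applying '-588 days' to 2010-01-31: counting 588 days back gives 2008-06-22.
Adding +20 months to 2008-06-22 gives 2010-02-22.
Applying '-672 days' to 2010-02-22: counting 672 days back gives 2008-04-21.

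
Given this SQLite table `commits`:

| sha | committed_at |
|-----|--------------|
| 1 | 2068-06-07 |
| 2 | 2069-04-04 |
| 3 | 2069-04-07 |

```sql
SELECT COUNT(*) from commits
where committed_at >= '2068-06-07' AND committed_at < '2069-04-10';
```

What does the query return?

3

Rows in [2068-06-07, 2069-04-10): 2068-06-07, 2069-04-04, 2069-04-07 → 3 rows.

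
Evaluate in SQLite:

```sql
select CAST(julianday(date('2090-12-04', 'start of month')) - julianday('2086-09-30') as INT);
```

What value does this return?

`start of month` rewinds 2090-12-04 to 2090-12-01.
0 days remain in September 2086 after the 30th (30 − 30).
Full months from October 2086 through November 2090 contribute their day counts.
Then 1 day into December 2090.
Total: 0 + 31 + 30 + 31 + 31 + 28 + 31 + 30 + 31 + 30 + 31 + 31 + 30 + 31 + 30 + 31 + 31 + 29 + 31 + 30 + 31 + 30 + 31 + 31 + 30 + 31 + 30 + 31 + 31 + 28 + 31 + 30 + 31 + 30 + 31 + 31 + 30 + 31 + 30 + 31 + 31 + 28 + 31 + 30 + 31 + 30 + 31 + 31 + 30 + 31 + 30 + 1 = 1523.

1523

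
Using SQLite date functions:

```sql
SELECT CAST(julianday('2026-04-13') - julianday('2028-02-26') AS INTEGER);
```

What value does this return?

-684

17 days remain in April 2026 after the 13th (30 − 13).
Full months from May 2026 through January 2028 contribute their day counts.
Then 26 days into February 2028.
Total: 17 + 31 + 30 + 31 + 31 + 30 + 31 + 30 + 31 + 31 + 28 + 31 + 30 + 31 + 30 + 31 + 31 + 30 + 31 + 30 + 31 + 31 + 26 = 684.
The subtraction is earlier − later, so the result is −684 → -684.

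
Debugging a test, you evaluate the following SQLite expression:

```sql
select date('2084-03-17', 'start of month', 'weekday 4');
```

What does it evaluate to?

`start of month` rewinds 2084-03-17 to 2084-03-01.
`weekday 4` advances to the next Thursday; 2084-03-01 is a Wednesday, so it moves forward to 2084-03-02.

2084-03-02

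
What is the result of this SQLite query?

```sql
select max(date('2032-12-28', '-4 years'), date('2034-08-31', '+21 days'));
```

date('2032-12-28', '-4 years') → 2028-12-28.
date('2034-08-31', '+21 days') → 2034-09-21.
Later of the two is 2034-09-21.

2034-09-21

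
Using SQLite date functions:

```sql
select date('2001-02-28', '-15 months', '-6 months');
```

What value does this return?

Adding -15 months to 2001-02-28 gives 1999-11-28.
Adding -6 months to 1999-11-28 gives 1999-05-28.

1999-05-28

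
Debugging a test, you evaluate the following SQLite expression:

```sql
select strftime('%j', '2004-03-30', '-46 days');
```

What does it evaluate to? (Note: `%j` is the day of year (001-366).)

First apply '-46 days': 2004-03-30 → 2004-02-13.
Day-of-year for 2004-02-13: days since 2004-01-01 inclusive = 44, zero-padded to 044.

044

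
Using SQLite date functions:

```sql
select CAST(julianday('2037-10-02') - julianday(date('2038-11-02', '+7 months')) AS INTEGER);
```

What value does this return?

Adding +7 months to 2038-11-02 gives 2039-06-02.
29 days remain in October 2037 after the 2nd (31 − 2).
Full months from November 2037 through May 2039 contribute their day counts.
Then 2 days into June 2039.
Total: 29 + 30 + 31 + 31 + 28 + 31 + 30 + 31 + 30 + 31 + 31 + 30 + 31 + 30 + 31 + 31 + 28 + 31 + 30 + 31 + 2 = 608.
The subtraction is earlier − later, so the result is −608 → -608.

-608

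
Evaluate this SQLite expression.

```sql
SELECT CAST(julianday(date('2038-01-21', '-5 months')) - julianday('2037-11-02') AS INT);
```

Adding -5 months to 2038-01-21 gives 2037-08-21.
10 days remain in August 2037 after the 21st (31 − 21).
September 2037: 30 days.
October 2037: 31 days.
Then 2 days into November 2037.
Total: 10 + 30 + 31 + 2 = 73.
The subtraction is earlier − later, so the result is −73 → -73.

-73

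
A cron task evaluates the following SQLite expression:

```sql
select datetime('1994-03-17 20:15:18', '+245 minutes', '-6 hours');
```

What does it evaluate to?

1994-03-17 18:20:18

245 minutes = 4h 5m; +245 minutes from 1994-03-17 20:15:18 is 1994-03-18 00:20:18 (crosses midnight).
-6 hours from 1994-03-18 00:20:18 is 1994-03-17 18:20:18 (crosses midnight).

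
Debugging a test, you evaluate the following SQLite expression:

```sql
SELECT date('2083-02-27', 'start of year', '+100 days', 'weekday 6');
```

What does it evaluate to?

2083-04-17

`start of year` rewinds 2083-02-27 to 2083-01-01.
Applying '+100 days' to 2083-01-01: counting 100 days forward gives 2083-04-11.
`weekday 6` advances to the next Saturday; 2083-04-11 is a Sunday, so it moves forward to 2083-04-17.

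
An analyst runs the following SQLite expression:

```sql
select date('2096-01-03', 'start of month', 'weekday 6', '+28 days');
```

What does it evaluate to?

`start of month` rewinds 2096-01-03 to 2096-01-01.
`weekday 6` advances to the next Saturday; 2096-01-01 is a Sunday, so it moves forward to 2096-01-07.
January 2096 has 31 days; 24 remain after the 7th, so 25 days reach 2096-02-01.
Advancing 3 more days within February lands on 2096-02-04.

2096-02-04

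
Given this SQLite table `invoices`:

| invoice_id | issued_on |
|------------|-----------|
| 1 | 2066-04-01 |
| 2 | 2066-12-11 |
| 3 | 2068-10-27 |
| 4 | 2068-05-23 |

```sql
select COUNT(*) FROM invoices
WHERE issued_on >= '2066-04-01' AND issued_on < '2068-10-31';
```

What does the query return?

Rows in [2066-04-01, 2068-10-31): 2066-04-01, 2066-12-11, 2068-10-27, 2068-05-23 → 4 rows.

4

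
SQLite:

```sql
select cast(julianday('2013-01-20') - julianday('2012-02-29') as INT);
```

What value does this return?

326

0 days remain in February 2012 after the 29th (29 − 29).
Full months from March 2012 through December 2012 contribute their day counts.
Then 20 days into January 2013.
Total: 0 + 31 + 30 + 31 + 30 + 31 + 31 + 30 + 31 + 30 + 31 + 20 = 326.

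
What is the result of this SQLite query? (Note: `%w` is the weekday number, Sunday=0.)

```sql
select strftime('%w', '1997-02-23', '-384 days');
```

1

First apply '-384 days': 1997-02-23 → 1996-02-05.
1996-02-05 is a Monday; with Sunday=0 that is 1.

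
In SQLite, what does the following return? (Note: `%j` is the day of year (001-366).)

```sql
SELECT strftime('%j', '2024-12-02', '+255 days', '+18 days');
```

First apply '+255 days', '+18 days': 2024-12-02 → 2025-09-01.
Day-of-year for 2025-09-01: days since 2025-01-01 inclusive = 244, zero-padded to 244.

244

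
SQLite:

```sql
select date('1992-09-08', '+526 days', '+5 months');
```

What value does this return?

1994-07-16

Applying '+526 days' to 1992-09-08: counting 526 days forward gives 1994-02-16.
Adding +5 months to 1994-02-16 gives 1994-07-16.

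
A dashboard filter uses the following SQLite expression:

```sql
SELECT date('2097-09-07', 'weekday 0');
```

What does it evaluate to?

`weekday 0` advances to the next Sunday; 2097-09-07 is a Saturday, so it moves forward to 2097-09-08.

2097-09-08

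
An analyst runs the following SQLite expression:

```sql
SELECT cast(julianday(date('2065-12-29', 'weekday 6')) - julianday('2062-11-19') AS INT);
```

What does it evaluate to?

1140

`weekday 6` advances to the next Saturday; 2065-12-29 is a Tuesday, so it moves forward to 2066-01-02.
11 days remain in November 2062 after the 19th (30 − 19).
Full months from December 2062 through December 2065 contribute their day counts.
Then 2 days into January 2066.
Total: 11 + 31 + 31 + 28 + 31 + 30 + 31 + 30 + 31 + 31 + 30 + 31 + 30 + 31 + 31 + 29 + 31 + 30 + 31 + 30 + 31 + 31 + 30 + 31 + 30 + 31 + 31 + 28 + 31 + 30 + 31 + 30 + 31 + 31 + 30 + 31 + 30 + 31 + 2 = 1140.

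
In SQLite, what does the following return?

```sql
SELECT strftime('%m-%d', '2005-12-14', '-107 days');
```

First apply '-107 days': 2005-12-14 → 2005-08-29.
`%m-%d` extracts the month-day: 08-29.

08-29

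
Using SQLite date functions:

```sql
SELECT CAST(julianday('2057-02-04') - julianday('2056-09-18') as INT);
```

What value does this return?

139

12 days remain in September 2056 after the 18th (30 − 18).
October 2056: 31 days.
November 2056: 30 days.
December 2056: 31 days.
January 2057: 31 days.
Then 4 days into February 2057.
Total: 12 + 31 + 30 + 31 + 31 + 4 = 139.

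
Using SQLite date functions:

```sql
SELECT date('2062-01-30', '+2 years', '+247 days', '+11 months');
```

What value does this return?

2065-09-03

Adding +2 years to 2062-01-30 gives 2064-01-30.
Applying '+247 days' to 2064-01-30: counting 247 days forward gives 2064-10-03.
Adding +11 months to 2064-10-03 gives 2065-09-03.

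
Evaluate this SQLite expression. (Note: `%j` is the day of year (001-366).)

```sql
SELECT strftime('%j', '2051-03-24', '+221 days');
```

304

First apply '+221 days': 2051-03-24 → 2051-10-31.
Day-of-year for 2051-10-31: days since 2051-01-01 inclusive = 304, zero-padded to 304.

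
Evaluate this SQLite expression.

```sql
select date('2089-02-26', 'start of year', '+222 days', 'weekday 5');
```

2089-08-12

`start of year` rewinds 2089-02-26 to 2089-01-01.
Applying '+222 days' to 2089-01-01: counting 222 days forward gives 2089-08-11.
`weekday 5` advances to the next Friday; 2089-08-11 is a Thursday, so it moves forward to 2089-08-12.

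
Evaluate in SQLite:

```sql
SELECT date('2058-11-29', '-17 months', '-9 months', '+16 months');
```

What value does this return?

2058-01-29

Adding -17 months to 2058-11-29 gives 2057-06-29.
Adding -9 months to 2057-06-29 gives 2056-09-29.
Adding +16 months to 2056-09-29 gives 2058-01-29.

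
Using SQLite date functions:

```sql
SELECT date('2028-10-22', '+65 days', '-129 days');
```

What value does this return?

Applying '+65 days' to 2028-10-22: counting 65 days forward gives 2028-12-26.
Applying '-129 days' to 2028-12-26: counting 129 days back gives 2028-08-19.

2028-08-19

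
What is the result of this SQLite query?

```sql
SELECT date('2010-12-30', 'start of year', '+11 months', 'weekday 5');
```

`start of year` rewinds 2010-12-30 to 2010-01-01.
Adding +11 months to 2010-01-01 gives 2010-12-01.
`weekday 5` advances to the next Friday; 2010-12-01 is a Wednesday, so it moves forward to 2010-12-03.

2010-12-03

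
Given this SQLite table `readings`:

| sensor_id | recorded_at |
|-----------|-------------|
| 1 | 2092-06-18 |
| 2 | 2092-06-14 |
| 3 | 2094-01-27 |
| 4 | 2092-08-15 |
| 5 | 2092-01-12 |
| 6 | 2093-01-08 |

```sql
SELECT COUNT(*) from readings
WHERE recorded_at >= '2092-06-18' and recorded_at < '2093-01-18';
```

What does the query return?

3

Rows in [2092-06-18, 2093-01-18): 2092-06-18, 2092-08-15, 2093-01-08 → 3 rows.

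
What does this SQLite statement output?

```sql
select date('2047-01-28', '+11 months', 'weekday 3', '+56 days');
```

Adding +11 months to 2047-01-28 gives 2047-12-28.
`weekday 3` advances to the next Wednesday; 2047-12-28 is a Saturday, so it moves forward to 2048-01-01.
Applying '+56 days' to 2048-01-01: counting 56 days forward gives 2048-02-26.

2048-02-26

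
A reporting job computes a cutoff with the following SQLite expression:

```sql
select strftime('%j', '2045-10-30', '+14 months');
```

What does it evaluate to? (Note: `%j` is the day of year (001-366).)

First apply '+14 months': 2045-10-30 → 2046-12-30.
Day-of-year for 2046-12-30: days since 2046-01-01 inclusive = 364, zero-padded to 364.

364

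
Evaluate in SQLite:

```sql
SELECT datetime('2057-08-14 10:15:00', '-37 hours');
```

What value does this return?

-37 hours from 2057-08-14 10:15:00 is 2057-08-12 21:15:00 (crosses midnight).

2057-08-12 21:15:00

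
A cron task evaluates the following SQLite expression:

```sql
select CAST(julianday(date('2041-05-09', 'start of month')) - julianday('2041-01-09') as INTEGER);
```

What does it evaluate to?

`start of month` rewinds 2041-05-09 to 2041-05-01.
22 days remain in January 2041 after the 9th (31 − 9).
February 2041: 28 days.
March 2041: 31 days.
April 2041: 30 days.
Then 1 day into May 2041.
Total: 22 + 28 + 31 + 30 + 1 = 112.

112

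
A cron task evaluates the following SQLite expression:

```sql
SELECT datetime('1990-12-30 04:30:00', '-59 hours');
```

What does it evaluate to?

1990-12-27 17:30:00

-59 hours from 1990-12-30 04:30:00 is 1990-12-27 17:30:00 (crosses midnight).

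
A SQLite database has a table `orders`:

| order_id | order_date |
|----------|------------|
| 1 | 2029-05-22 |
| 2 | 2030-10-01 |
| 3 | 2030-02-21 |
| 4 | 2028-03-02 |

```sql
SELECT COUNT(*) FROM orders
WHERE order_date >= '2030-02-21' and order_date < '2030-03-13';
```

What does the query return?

1

Rows in [2030-02-21, 2030-03-13): 2030-02-21 → 1 row.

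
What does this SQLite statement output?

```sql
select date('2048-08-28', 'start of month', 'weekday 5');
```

`start of month` rewinds 2048-08-28 to 2048-08-01.
`weekday 5` advances to the next Friday; 2048-08-01 is a Saturday, so it moves forward to 2048-08-07.

2048-08-07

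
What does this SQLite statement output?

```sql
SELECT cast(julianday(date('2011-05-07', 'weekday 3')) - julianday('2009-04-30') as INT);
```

`weekday 3` advances to the next Wednesday; 2011-05-07 is a Saturday, so it moves forward to 2011-05-11.
0 days remain in April 2009 after the 30th (30 − 30).
Full months from May 2009 through April 2011 contribute their day counts.
Then 11 days into May 2011.
Total: 0 + 31 + 30 + 31 + 31 + 30 + 31 + 30 + 31 + 31 + 28 + 31 + 30 + 31 + 30 + 31 + 31 + 30 + 31 + 30 + 31 + 31 + 28 + 31 + 30 + 11 = 741.

741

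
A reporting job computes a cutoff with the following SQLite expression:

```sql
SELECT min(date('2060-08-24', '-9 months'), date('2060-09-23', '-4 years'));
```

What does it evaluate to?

date('2060-08-24', '-9 months') → 2059-11-24.
date('2060-09-23', '-4 years') → 2056-09-23.
Earlier of the two is 2056-09-23.

2056-09-23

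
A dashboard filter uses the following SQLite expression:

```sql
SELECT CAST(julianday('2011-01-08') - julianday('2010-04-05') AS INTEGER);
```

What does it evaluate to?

278

25 days remain in April 2010 after the 5th (30 − 5).
Full months from May 2010 through December 2010 contribute their day counts.
Then 8 days into January 2011.
Total: 25 + 31 + 30 + 31 + 31 + 30 + 31 + 30 + 31 + 8 = 278.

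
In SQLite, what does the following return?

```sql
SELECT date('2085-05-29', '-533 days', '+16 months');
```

2085-04-13

Applying '-533 days' to 2085-05-29: counting 533 days back gives 2083-12-13.
Adding +16 months to 2083-12-13 gives 2085-04-13.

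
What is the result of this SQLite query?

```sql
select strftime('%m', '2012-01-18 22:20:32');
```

`%m` extracts the 2-digit month (01-12): 01.

01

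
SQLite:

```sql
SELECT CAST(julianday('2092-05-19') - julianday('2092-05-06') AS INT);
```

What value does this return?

13

Both dates are in May 2092: 19 − 6 = 13.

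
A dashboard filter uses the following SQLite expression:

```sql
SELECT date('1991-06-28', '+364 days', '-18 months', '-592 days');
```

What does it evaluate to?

Applying '+364 days' to 1991-06-28: counting 364 days forward gives 1992-06-26.
Adding -18 months to 1992-06-26 gives 1990-12-26.
Applying '-592 days' to 1990-12-26: counting 592 days back gives 1989-05-13.

1989-05-13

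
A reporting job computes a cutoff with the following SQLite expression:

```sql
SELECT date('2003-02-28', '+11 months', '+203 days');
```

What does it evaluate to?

2004-08-18

Adding +11 months to 2003-02-28 gives 2004-01-28.
Applying '+203 days' to 2004-01-28: counting 203 days forward gives 2004-08-18.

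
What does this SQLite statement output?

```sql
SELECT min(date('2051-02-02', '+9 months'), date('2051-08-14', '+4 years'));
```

date('2051-02-02', '+9 months') → 2051-11-02.
date('2051-08-14', '+4 years') → 2055-08-14.
Earlier of the two is 2051-11-02.

2051-11-02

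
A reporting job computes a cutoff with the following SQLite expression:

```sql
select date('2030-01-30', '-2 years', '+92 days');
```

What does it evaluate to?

Adding -2 years to 2030-01-30 gives 2028-01-30.
Applying '+92 days' to 2028-01-30: counting 92 days forward gives 2028-05-01.

2028-05-01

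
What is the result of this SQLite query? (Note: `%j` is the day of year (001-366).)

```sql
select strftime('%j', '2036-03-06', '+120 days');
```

186

First apply '+120 days': 2036-03-06 → 2036-07-04.
Day-of-year for 2036-07-04: days since 2036-01-01 inclusive = 186, zero-padded to 186.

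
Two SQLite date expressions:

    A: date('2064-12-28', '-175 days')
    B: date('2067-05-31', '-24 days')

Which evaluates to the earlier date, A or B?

A

A = 2064-07-06.
B = 2067-05-07.
A is earlier.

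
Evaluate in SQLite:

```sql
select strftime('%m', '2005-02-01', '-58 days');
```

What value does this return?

12

First apply '-58 days': 2005-02-01 → 2004-12-05.
`%m` extracts the 2-digit month (01-12): 12.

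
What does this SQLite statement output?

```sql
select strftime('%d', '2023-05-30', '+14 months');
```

First apply '+14 months': 2023-05-30 → 2024-07-30.
`%d` extracts the 2-digit day of month: 30.

30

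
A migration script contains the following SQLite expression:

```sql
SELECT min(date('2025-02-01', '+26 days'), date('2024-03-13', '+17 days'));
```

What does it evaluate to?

2024-03-30

date('2025-02-01', '+26 days') → 2025-02-27.
date('2024-03-13', '+17 days') → 2024-03-30.
Earlier of the two is 2024-03-30.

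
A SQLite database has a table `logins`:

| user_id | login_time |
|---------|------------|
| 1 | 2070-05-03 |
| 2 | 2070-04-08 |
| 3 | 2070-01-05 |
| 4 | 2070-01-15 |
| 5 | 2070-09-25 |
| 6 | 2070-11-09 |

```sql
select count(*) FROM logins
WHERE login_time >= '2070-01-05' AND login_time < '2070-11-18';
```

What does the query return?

6

Rows in [2070-01-05, 2070-11-18): 2070-05-03, 2070-04-08, 2070-01-05, 2070-01-15, 2070-09-25, 2070-11-09 → 6 rows.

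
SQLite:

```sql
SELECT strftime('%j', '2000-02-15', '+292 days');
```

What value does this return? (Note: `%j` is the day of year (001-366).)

First apply '+292 days': 2000-02-15 → 2000-12-03.
Day-of-year for 2000-12-03: days since 2000-01-01 inclusive = 338, zero-padded to 338.

338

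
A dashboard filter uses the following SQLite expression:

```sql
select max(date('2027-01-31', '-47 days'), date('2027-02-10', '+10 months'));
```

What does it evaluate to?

date('2027-01-31', '-47 days') → 2026-12-15.
date('2027-02-10', '+10 months') → 2027-12-10.
Later of the two is 2027-12-10.

2027-12-10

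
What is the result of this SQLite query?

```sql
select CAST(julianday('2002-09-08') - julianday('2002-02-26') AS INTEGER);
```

194

2 days remain in February 2002 after the 26th (28 − 26).
Full months from March 2002 through August 2002 contribute their day counts.
Then 8 days into September 2002.
Total: 2 + 31 + 30 + 31 + 30 + 31 + 31 + 8 = 194.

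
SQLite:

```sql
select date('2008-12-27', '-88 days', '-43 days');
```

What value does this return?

Applying '-88 days' to 2008-12-27: counting 88 days back gives 2008-09-30.
Applying '-43 days' to 2008-09-30: counting 43 days back gives 2008-08-18.

2008-08-18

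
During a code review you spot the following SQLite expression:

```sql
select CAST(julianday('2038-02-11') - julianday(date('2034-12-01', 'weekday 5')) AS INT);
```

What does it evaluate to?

1168

`weekday 5` advances to the next Friday; 2034-12-01 is already a Friday, so it stays at 2034-12-01.
30 days remain in December 2034 after the 1st (31 − 1).
Full months from January 2035 through January 2038 contribute their day counts.
Then 11 days into February 2038.
Total: 30 + 31 + 28 + 31 + 30 + 31 + 30 + 31 + 31 + 30 + 31 + 30 + 31 + 31 + 29 + 31 + 30 + 31 + 30 + 31 + 31 + 30 + 31 + 30 + 31 + 31 + 28 + 31 + 30 + 31 + 30 + 31 + 31 + 30 + 31 + 30 + 31 + 31 + 11 = 1168.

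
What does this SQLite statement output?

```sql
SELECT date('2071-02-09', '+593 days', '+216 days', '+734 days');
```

2075-05-02

Applying '+593 days' to 2071-02-09: counting 593 days forward gives 2072-09-24.
Applying '+216 days' to 2072-09-24: counting 216 days forward gives 2073-04-28.
Applying '+734 days' to 2073-04-28: counting 734 days forward gives 2075-05-02.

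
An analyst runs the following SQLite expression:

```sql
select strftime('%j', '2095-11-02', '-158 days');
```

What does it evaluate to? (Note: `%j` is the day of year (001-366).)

148

First apply '-158 days': 2095-11-02 → 2095-05-28.
Day-of-year for 2095-05-28: days since 2095-01-01 inclusive = 148, zero-padded to 148.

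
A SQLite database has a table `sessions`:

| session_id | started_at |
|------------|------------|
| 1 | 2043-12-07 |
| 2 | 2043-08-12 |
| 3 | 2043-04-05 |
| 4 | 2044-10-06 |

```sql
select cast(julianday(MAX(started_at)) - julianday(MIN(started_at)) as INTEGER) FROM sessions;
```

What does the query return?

550

MIN = 2043-04-05, MAX = 2044-10-06.
25 days remain in April 2043 after the 5th (30 − 5).
Full months from May 2043 through September 2044 contribute their day counts.
Then 6 days into October 2044.
Total: 25 + 31 + 30 + 31 + 31 + 30 + 31 + 30 + 31 + 31 + 29 + 31 + 30 + 31 + 30 + 31 + 31 + 30 + 6 = 550.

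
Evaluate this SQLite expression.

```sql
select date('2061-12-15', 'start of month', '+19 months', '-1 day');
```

2063-06-30

`start of month` rewinds 2061-12-15 to 2061-12-01.
Adding +19 months to 2061-12-01 gives 2063-07-01.
Going back 1 day from 2063-07-01 reaches 2063-06-30 (last day of June, 30 days).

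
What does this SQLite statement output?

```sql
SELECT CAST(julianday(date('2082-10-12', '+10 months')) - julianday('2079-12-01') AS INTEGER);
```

Adding +10 months to 2082-10-12 gives 2083-08-12.
30 days remain in December 2079 after the 1st (31 − 1).
Full months from January 2080 through July 2083 contribute their day counts.
Then 12 days into August 2083.
Total: 30 + 31 + 29 + 31 + 30 + 31 + 30 + 31 + 31 + 30 + 31 + 30 + 31 + 31 + 28 + 31 + 30 + 31 + 30 + 31 + 31 + 30 + 31 + 30 + 31 + 31 + 28 + 31 + 30 + 31 + 30 + 31 + 31 + 30 + 31 + 30 + 31 + 31 + 28 + 31 + 30 + 31 + 30 + 31 + 12 = 1350.

1350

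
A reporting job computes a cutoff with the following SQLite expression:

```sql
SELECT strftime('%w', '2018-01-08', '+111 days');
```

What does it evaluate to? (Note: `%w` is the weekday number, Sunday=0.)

0

First apply '+111 days': 2018-01-08 → 2018-04-29.
2018-04-29 is a Sunday; with Sunday=0 that is 0.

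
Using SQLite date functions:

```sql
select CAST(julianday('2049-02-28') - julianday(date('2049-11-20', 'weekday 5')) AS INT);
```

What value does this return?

`weekday 5` advances to the next Friday; 2049-11-20 is a Saturday, so it moves forward to 2049-11-26.
0 days remain in February 2049 after the 28th (28 − 28).
Full months from March 2049 through October 2049 contribute their day counts.
Then 26 days into November 2049.
Total: 0 + 31 + 30 + 31 + 30 + 31 + 31 + 30 + 31 + 26 = 271.
The subtraction is earlier − later, so the result is −271 → -271.

-271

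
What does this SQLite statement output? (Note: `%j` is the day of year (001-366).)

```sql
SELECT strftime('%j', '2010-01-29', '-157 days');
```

237

First apply '-157 days': 2010-01-29 → 2009-08-25.
Day-of-year for 2009-08-25: days since 2009-01-01 inclusive = 237, zero-padded to 237.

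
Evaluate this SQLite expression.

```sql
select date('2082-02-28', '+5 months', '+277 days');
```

2083-05-01

Adding +5 months to 2082-02-28 gives 2082-07-28.
Applying '+277 days' to 2082-07-28: counting 277 days forward gives 2083-05-01.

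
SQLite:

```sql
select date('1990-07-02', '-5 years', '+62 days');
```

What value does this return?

1985-09-02

Adding -5 years to 1990-07-02 gives 1985-07-02.
Applying '+62 days' to 1985-07-02: counting 62 days forward gives 1985-09-02.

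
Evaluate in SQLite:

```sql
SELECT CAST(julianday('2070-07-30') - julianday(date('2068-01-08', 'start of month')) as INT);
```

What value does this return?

941

`start of month` rewinds 2068-01-08 to 2068-01-01.
30 days remain in January 2068 after the 1st (31 − 1).
Full months from February 2068 through June 2070 contribute their day counts.
Then 30 days into July 2070.
Total: 30 + 29 + 31 + 30 + 31 + 30 + 31 + 31 + 30 + 31 + 30 + 31 + 31 + 28 + 31 + 30 + 31 + 30 + 31 + 31 + 30 + 31 + 30 + 31 + 31 + 28 + 31 + 30 + 31 + 30 + 30 = 941.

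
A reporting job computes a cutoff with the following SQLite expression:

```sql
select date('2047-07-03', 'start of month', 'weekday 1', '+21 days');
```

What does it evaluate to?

2047-07-22

`start of month` rewinds 2047-07-03 to 2047-07-01.
`weekday 1` advances to the next Monday; 2047-07-01 is already a Monday, so it stays at 2047-07-01.
Advancing 21 more days within July lands on 2047-07-22.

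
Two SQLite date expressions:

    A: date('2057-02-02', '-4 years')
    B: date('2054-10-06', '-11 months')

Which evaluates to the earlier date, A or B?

A = 2053-02-02.
B = 2053-11-06.
A is earlier.

A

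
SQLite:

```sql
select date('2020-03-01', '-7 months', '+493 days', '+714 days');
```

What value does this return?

2022-11-20

Adding -7 months to 2020-03-01 gives 2019-08-01.
Applying '+493 days' to 2019-08-01: counting 493 days forward gives 2020-12-06.
Applying '+714 days' to 2020-12-06: counting 714 days forward gives 2022-11-20.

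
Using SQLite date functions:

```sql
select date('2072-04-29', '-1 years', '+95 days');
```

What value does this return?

Adding -1 year to 2072-04-29 gives 2071-04-29.
Applying '+95 days' to 2071-04-29: counting 95 days forward gives 2071-08-02.

2071-08-02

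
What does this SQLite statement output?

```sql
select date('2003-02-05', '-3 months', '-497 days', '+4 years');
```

Adding -3 months to 2003-02-05 gives 2002-11-05.
Applying '-497 days' to 2002-11-05: counting 497 days back gives 2001-06-26.
Adding +4 years to 2001-06-26 gives 2005-06-26.

2005-06-26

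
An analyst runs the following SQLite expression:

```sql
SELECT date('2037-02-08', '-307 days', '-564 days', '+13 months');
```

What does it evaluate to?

2035-10-21

Applying '-307 days' to 2037-02-08: counting 307 days back gives 2036-04-07.
Applying '-564 days' to 2036-04-07: counting 564 days back gives 2034-09-21.
Adding +13 months to 2034-09-21 gives 2035-10-21.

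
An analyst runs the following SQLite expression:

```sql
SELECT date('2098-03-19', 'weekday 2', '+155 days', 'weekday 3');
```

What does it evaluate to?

`weekday 2` advances to the next Tuesday; 2098-03-19 is a Wednesday, so it moves forward to 2098-03-25.
Applying '+155 days' to 2098-03-25: counting 155 days forward gives 2098-08-27.
`weekday 3` advances to the next Wednesday; 2098-08-27 is already a Wednesday, so it stays at 2098-08-27.

2098-08-27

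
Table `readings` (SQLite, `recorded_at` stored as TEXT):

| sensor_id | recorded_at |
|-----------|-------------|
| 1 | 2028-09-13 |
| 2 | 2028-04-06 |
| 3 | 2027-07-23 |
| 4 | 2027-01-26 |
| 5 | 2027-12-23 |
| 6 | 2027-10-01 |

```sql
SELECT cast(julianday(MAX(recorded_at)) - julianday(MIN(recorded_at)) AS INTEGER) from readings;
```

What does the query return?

596

MIN = 2027-01-26, MAX = 2028-09-13.
5 days remain in January 2027 after the 26th (31 − 26).
Full months from February 2027 through August 2028 contribute their day counts.
Then 13 days into September 2028.
Total: 5 + 28 + 31 + 30 + 31 + 30 + 31 + 31 + 30 + 31 + 30 + 31 + 31 + 29 + 31 + 30 + 31 + 30 + 31 + 31 + 13 = 596.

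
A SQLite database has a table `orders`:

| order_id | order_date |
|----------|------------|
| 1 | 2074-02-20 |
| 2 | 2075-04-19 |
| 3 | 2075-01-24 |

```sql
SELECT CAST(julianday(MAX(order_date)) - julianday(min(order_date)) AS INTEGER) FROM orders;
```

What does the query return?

423

MIN = 2074-02-20, MAX = 2075-04-19.
8 days remain in February 2074 after the 20th (28 − 20).
Full months from March 2074 through March 2075 contribute their day counts.
Then 19 days into April 2075.
Total: 8 + 31 + 30 + 31 + 30 + 31 + 31 + 30 + 31 + 30 + 31 + 31 + 28 + 31 + 19 = 423.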